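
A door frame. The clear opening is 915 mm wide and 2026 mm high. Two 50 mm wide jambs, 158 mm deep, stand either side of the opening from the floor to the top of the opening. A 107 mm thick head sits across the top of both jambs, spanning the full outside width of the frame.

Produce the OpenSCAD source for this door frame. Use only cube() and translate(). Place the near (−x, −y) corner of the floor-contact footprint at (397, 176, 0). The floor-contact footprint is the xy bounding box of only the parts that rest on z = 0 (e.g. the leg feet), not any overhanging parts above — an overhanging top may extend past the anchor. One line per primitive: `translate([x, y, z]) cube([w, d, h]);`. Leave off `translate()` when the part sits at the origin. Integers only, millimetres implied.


translate([397, 176, 0]) cube([50, 158, 2026]);
translate([1362, 176, 0]) cube([50, 158, 2026]);
translate([397, 176, 2026]) cube([1015, 158, 107]);


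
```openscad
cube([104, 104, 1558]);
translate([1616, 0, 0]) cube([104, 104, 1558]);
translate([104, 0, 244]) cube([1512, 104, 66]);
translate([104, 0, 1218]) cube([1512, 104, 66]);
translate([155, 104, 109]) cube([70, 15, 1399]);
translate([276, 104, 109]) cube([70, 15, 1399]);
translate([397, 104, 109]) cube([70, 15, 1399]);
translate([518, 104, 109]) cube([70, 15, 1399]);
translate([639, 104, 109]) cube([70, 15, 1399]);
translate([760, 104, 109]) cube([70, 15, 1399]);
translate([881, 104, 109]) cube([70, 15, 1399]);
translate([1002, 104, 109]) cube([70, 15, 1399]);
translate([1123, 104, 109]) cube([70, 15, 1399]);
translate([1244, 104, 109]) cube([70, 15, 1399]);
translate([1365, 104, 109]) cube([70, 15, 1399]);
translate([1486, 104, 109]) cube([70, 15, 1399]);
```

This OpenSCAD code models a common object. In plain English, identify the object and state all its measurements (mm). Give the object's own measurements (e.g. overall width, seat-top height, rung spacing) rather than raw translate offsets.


A fence section. Two 104×104 mm posts, 1558 mm tall, stand on the floor with a clear span of 1512 mm between their inner faces. Two horizontal rails of 104×66 mm section span the gap between the posts with their undersides at z = 244 mm and z = 1218 mm, flush with the posts' −y face. 12 pickets, each 70 mm wide, 15 mm thick and 1399 mm tall, are fixed to the +y face of the rails with their bottoms at z = 109 mm, spaced across the span with a 51 mm gap after the −x post and between neighbouring pickets, with 60 mm left before the +x post.


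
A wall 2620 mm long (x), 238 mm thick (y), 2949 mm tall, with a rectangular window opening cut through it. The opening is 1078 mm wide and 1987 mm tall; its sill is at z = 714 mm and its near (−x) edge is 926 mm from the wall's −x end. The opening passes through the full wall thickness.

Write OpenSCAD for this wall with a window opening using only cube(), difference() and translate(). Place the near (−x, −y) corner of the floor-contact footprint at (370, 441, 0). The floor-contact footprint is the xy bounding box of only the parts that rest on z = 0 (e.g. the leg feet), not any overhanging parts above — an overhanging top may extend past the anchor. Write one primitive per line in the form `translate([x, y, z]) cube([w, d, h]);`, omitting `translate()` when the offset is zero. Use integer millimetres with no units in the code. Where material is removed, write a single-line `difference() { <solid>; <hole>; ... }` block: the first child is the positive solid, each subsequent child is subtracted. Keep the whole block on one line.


difference() { translate([370, 441, 0]) cube([2620, 238, 2949]); translate([1296, 441, 714]) cube([1078, 238, 1987]); }


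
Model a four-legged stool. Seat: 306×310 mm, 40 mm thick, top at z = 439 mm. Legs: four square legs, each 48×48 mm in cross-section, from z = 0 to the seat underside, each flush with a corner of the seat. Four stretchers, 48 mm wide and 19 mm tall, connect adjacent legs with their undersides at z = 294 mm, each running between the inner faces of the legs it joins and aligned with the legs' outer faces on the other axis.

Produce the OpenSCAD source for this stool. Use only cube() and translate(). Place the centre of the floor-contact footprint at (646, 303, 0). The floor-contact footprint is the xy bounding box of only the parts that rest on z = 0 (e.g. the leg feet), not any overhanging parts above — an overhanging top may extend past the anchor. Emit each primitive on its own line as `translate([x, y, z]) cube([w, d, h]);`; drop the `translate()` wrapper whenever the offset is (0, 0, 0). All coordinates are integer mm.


translate([493, 148, 399]) cube([306, 310, 40]);
translate([493, 148, 0]) cube([48, 48, 399]);
translate([751, 148, 0]) cube([48, 48, 399]);
translate([493, 410, 0]) cube([48, 48, 399]);
translate([751, 410, 0]) cube([48, 48, 399]);
translate([541, 148, 294]) cube([210, 48, 19]);
translate([541, 410, 294]) cube([210, 48, 19]);
translate([493, 196, 294]) cube([48, 214, 19]);
translate([751, 196, 294]) cube([48, 214, 19]);


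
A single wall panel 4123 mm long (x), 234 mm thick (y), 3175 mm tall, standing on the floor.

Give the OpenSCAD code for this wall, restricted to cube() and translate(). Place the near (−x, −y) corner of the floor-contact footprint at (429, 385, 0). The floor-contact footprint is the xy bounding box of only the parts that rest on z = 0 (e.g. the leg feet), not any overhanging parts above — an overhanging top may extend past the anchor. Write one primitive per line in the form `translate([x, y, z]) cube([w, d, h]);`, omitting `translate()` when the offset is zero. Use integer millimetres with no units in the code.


translate([429, 385, 0]) cube([4123, 234, 3175]);


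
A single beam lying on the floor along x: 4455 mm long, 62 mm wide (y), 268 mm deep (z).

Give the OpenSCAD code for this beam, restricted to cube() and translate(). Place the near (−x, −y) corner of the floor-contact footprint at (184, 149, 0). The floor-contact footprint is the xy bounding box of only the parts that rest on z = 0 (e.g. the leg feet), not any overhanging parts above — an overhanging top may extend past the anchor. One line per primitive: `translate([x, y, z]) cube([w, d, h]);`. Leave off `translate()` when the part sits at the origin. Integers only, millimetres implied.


translate([184, 149, 0]) cube([4455, 62, 268]);


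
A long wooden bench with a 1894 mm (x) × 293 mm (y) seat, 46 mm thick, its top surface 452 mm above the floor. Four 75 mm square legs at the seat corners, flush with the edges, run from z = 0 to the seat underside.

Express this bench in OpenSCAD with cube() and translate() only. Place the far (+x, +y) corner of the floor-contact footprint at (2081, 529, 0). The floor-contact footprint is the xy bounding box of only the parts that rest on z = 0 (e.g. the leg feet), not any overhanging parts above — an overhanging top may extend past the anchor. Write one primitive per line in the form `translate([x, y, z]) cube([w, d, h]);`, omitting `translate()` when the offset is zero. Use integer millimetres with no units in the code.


translate([187, 236, 406]) cube([1894, 293, 46]);
translate([187, 236, 0]) cube([75, 75, 406]);
translate([187, 454, 0]) cube([75, 75, 406]);
translate([2006, 236, 0]) cube([75, 75, 406]);
translate([2006, 454, 0]) cube([75, 75, 406]);


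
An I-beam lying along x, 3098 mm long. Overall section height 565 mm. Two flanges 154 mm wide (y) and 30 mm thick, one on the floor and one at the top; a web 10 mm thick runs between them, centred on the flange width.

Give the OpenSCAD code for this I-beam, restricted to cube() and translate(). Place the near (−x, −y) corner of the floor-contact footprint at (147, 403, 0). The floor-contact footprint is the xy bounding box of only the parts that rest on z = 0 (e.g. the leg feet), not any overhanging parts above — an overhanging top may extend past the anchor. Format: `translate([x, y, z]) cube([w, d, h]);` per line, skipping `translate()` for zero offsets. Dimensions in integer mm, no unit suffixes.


translate([147, 403, 0]) cube([3098, 154, 30]);
translate([147, 475, 30]) cube([3098, 10, 505]);
translate([147, 403, 535]) cube([3098, 154, 30]);


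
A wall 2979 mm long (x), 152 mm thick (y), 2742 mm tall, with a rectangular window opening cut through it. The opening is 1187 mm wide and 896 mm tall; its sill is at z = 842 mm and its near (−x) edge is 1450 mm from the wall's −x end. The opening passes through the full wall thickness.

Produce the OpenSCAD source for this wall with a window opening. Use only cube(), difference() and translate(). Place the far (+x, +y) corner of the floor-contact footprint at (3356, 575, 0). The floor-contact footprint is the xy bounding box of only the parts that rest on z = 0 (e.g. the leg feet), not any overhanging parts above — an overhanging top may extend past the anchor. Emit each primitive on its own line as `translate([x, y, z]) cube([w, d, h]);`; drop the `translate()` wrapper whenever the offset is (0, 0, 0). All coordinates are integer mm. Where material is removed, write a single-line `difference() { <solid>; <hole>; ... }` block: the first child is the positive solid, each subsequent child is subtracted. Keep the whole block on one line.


difference() { translate([377, 423, 0]) cube([2979, 152, 2742]); translate([1827, 423, 842]) cube([1187, 152, 896]); }


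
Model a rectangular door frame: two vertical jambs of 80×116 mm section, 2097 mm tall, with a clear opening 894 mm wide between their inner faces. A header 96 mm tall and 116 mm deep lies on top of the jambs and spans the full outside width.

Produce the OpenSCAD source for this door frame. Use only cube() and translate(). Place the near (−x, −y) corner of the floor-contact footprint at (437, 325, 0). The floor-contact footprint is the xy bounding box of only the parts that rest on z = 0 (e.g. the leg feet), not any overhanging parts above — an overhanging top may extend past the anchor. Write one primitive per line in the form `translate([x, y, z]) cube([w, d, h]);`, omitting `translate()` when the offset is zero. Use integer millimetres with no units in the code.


translate([437, 325, 0]) cube([80, 116, 2097]);
translate([1411, 325, 0]) cube([80, 116, 2097]);
translate([437, 325, 2097]) cube([1054, 116, 96]);


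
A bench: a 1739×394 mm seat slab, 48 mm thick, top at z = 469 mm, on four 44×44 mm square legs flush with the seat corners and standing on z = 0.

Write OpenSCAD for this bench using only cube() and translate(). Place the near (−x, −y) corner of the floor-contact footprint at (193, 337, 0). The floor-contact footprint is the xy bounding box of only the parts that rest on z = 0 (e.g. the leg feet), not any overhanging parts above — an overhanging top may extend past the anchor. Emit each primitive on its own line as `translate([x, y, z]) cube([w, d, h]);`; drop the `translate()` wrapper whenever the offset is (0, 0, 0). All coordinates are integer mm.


// leg_h = 469 − 48 = 421
translate([193, 337, 421]) cube([1739, 394, 48]);
translate([193, 337, 0]) cube([44, 44, 421]);
translate([193, 687, 0]) cube([44, 44, 421]);
translate([1888, 337, 0]) cube([44, 44, 421]);
translate([1888, 687, 0]) cube([44, 44, 421]);


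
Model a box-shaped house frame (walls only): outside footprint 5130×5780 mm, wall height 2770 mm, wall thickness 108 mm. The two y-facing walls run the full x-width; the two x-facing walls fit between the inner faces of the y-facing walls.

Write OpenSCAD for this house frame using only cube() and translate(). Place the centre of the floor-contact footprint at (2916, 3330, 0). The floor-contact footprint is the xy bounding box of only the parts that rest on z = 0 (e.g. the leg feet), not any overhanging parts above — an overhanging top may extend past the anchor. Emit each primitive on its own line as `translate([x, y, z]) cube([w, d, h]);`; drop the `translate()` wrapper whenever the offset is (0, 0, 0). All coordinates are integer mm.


translate([351, 440, 0]) cube([5130, 108, 2770]);
translate([351, 6112, 0]) cube([5130, 108, 2770]);
translate([351, 548, 0]) cube([108, 5564, 2770]);
translate([5373, 548, 0]) cube([108, 5564, 2770]);


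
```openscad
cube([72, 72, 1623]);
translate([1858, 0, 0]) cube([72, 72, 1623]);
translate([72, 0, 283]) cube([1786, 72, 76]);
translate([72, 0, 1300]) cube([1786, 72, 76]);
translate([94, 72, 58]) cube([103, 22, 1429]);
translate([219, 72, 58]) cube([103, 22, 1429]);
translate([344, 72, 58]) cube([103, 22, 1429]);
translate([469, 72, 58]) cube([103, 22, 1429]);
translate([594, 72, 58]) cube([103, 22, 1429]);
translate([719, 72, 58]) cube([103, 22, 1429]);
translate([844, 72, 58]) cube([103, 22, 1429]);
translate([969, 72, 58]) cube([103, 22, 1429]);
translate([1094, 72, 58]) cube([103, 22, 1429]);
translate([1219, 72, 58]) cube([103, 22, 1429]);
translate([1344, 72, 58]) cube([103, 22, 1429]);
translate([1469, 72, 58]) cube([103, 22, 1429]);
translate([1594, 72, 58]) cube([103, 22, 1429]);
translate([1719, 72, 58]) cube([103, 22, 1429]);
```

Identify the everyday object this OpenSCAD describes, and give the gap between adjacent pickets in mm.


A fence section. The picket gap is 22 mm.

Two posts, two rails, 14 pickets — a fence section. Span 1786 mm holds 14 pickets of 103 mm with 15 equal gaps: ⌊(1786 − 14·103) / 15⌋ = 22 mm.


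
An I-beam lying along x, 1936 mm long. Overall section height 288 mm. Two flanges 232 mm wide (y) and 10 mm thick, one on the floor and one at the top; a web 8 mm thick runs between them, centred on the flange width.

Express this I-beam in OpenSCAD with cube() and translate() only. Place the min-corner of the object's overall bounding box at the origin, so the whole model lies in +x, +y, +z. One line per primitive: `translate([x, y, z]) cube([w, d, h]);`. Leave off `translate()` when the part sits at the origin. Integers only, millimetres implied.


cube([1936, 232, 10]);
translate([0, 112, 10]) cube([1936, 8, 268]);
translate([0, 0, 278]) cube([1936, 232, 10]);


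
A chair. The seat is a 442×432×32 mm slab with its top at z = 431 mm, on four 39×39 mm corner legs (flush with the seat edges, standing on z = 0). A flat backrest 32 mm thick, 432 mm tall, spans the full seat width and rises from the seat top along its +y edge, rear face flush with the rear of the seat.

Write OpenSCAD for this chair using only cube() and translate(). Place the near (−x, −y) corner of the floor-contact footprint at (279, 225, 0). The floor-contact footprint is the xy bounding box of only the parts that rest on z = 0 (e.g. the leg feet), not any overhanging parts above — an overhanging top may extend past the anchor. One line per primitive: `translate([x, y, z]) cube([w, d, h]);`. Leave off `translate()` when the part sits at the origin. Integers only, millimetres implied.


translate([279, 225, 399]) cube([442, 432, 32]);
translate([279, 225, 0]) cube([39, 39, 399]);
translate([682, 225, 0]) cube([39, 39, 399]);
translate([279, 618, 0]) cube([39, 39, 399]);
translate([682, 618, 0]) cube([39, 39, 399]);
translate([279, 625, 431]) cube([442, 32, 432]);


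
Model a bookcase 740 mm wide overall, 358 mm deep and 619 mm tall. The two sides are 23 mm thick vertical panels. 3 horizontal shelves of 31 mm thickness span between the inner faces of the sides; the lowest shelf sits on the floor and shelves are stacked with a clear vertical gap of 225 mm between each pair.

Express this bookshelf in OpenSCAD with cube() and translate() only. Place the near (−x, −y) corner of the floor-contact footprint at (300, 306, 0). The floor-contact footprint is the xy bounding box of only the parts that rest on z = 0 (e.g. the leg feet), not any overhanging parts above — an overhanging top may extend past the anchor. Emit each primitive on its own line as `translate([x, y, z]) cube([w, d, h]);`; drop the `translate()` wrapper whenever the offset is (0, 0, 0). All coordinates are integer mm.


translate([300, 306, 0]) cube([23, 358, 619]);
translate([1017, 306, 0]) cube([23, 358, 619]);
translate([323, 306, 0]) cube([694, 358, 31]);
translate([323, 306, 256]) cube([694, 358, 31]);
translate([323, 306, 512]) cube([694, 358, 31]);


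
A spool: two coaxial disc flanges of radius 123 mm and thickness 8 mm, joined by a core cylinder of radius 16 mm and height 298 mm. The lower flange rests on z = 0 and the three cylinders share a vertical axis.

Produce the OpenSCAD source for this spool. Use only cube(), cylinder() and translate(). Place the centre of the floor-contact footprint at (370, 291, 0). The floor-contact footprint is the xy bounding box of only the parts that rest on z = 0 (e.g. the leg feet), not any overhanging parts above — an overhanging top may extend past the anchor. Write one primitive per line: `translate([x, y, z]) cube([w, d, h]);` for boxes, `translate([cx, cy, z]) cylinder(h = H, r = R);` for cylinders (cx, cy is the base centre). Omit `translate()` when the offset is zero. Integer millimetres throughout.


translate([370, 291, 0]) cylinder(h = 8, r = 123);
translate([370, 291, 8]) cylinder(h = 298, r = 16);
translate([370, 291, 306]) cylinder(h = 8, r = 123);


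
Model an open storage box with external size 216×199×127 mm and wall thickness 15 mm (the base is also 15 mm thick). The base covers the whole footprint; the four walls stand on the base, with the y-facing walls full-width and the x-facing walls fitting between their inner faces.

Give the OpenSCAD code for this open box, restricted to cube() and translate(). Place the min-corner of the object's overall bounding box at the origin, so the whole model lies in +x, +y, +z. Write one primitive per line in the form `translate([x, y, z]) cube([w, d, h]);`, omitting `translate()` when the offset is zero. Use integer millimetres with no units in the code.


cube([216, 199, 15]);
translate([0, 0, 15]) cube([216, 15, 112]);
translate([0, 184, 15]) cube([216, 15, 112]);
translate([0, 15, 15]) cube([15, 169, 112]);
translate([201, 15, 15]) cube([15, 169, 112]);


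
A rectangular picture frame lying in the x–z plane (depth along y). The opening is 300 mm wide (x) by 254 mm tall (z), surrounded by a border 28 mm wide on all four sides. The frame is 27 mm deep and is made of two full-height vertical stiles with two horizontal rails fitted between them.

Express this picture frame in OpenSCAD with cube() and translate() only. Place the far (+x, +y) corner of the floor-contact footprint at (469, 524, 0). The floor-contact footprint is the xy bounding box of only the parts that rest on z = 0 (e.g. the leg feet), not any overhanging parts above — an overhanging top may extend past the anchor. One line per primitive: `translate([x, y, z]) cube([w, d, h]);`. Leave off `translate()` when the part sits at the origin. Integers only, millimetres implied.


translate([113, 497, 0]) cube([28, 27, 310]);
translate([441, 497, 0]) cube([28, 27, 310]);
translate([141, 497, 0]) cube([300, 27, 28]);
translate([141, 497, 282]) cube([300, 27, 28]);


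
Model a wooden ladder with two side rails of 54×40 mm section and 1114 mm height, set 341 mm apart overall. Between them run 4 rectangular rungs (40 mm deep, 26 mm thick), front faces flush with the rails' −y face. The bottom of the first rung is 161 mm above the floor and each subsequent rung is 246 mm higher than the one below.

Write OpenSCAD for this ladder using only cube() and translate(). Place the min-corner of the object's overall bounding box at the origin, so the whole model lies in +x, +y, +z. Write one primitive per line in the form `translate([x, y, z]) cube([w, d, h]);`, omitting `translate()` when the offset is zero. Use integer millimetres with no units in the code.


cube([54, 40, 1114]);
translate([287, 0, 0]) cube([54, 40, 1114]);
translate([54, 0, 161]) cube([233, 40, 26]);
translate([54, 0, 407]) cube([233, 40, 26]);
translate([54, 0, 653]) cube([233, 40, 26]);
translate([54, 0, 899]) cube([233, 40, 26]);


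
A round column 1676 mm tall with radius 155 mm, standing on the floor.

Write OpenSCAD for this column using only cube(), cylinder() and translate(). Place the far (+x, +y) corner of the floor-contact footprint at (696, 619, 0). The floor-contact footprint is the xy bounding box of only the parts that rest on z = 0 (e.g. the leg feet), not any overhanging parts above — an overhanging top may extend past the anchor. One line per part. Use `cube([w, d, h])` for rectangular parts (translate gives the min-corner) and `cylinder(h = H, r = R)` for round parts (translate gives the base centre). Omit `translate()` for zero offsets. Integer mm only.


translate([541, 464, 0]) cylinder(h = 1676, r = 155);


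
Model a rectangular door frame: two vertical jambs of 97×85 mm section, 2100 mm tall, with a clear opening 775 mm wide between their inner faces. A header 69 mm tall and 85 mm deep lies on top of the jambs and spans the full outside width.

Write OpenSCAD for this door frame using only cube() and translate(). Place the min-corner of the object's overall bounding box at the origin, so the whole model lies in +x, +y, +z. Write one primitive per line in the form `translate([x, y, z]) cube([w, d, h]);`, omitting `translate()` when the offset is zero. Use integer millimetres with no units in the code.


cube([97, 85, 2100]);
translate([872, 0, 0]) cube([97, 85, 2100]);
translate([0, 0, 2100]) cube([969, 85, 69]);


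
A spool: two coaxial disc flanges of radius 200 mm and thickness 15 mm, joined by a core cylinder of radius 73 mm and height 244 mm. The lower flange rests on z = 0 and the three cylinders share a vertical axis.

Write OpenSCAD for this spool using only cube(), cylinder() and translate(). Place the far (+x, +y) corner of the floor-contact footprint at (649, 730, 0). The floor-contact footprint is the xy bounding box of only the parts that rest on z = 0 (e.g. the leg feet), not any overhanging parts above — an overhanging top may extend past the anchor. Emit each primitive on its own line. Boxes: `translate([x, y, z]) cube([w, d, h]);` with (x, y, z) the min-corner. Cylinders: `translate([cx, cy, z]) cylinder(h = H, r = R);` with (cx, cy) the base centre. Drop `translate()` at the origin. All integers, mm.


translate([449, 530, 0]) cylinder(h = 15, r = 200);
translate([449, 530, 15]) cylinder(h = 244, r = 73);
translate([449, 530, 259]) cylinder(h = 15, r = 200);


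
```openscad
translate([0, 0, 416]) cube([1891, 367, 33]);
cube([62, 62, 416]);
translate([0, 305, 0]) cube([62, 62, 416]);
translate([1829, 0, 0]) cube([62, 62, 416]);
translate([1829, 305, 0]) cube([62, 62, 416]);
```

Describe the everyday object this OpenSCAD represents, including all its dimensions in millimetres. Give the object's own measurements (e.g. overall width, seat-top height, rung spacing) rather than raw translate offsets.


A bench: a 1891×367 mm seat slab, 33 mm thick, top at z = 449 mm, on four 62×62 mm square legs flush with the seat corners and standing on z = 0.


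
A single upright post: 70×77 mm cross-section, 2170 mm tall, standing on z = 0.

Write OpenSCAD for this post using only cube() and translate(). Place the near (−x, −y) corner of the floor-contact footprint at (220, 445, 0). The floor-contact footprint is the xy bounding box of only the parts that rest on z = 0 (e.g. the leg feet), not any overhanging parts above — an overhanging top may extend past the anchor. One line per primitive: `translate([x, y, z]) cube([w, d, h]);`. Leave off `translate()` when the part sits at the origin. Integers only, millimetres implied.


translate([220, 445, 0]) cube([70, 77, 2170]);


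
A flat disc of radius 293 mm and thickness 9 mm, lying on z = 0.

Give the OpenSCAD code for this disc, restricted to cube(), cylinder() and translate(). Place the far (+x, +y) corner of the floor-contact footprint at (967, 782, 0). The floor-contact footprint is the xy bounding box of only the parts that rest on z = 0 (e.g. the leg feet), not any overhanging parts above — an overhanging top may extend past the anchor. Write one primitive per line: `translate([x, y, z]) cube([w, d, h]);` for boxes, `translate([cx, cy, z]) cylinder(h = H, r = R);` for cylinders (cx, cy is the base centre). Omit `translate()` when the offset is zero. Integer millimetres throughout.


translate([674, 489, 0]) cylinder(h = 9, r = 293);


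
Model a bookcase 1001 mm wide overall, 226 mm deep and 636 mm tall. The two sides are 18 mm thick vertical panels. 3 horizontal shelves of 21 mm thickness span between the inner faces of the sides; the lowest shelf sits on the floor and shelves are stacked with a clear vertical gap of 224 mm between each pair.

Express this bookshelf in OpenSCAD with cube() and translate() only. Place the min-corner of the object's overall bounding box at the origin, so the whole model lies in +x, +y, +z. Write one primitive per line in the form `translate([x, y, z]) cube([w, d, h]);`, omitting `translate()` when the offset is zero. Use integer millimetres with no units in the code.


cube([18, 226, 636]);
translate([983, 0, 0]) cube([18, 226, 636]);
translate([18, 0, 0]) cube([965, 226, 21]);
translate([18, 0, 245]) cube([965, 226, 21]);
translate([18, 0, 490]) cube([965, 226, 21]);


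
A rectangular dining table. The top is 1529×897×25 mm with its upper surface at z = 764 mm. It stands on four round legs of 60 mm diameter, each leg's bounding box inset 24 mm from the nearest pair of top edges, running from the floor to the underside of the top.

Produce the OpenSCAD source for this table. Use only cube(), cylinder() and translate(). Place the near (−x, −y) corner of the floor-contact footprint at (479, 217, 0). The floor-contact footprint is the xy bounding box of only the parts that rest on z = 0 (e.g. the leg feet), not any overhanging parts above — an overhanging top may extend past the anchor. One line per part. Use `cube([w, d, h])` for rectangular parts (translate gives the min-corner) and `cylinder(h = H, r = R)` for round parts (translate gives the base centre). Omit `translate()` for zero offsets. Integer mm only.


translate([455, 193, 739]) cube([1529, 897, 25]);
translate([509, 247, 0]) cylinder(h = 739, r = 30);
translate([1930, 247, 0]) cylinder(h = 739, r = 30);
translate([509, 1036, 0]) cylinder(h = 739, r = 30);
translate([1930, 1036, 0]) cylinder(h = 739, r = 30);


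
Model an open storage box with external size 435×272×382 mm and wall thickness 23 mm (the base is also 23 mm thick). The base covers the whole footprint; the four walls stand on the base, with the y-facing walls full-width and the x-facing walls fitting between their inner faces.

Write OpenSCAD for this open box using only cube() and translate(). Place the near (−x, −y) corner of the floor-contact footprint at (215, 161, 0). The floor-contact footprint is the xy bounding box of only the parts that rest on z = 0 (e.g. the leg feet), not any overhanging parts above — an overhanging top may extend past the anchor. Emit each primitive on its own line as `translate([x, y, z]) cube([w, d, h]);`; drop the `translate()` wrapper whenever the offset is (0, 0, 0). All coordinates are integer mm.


translate([215, 161, 0]) cube([435, 272, 23]);
translate([215, 161, 23]) cube([435, 23, 359]);
translate([215, 410, 23]) cube([435, 23, 359]);
translate([215, 184, 23]) cube([23, 226, 359]);
translate([627, 184, 23]) cube([23, 226, 359]);


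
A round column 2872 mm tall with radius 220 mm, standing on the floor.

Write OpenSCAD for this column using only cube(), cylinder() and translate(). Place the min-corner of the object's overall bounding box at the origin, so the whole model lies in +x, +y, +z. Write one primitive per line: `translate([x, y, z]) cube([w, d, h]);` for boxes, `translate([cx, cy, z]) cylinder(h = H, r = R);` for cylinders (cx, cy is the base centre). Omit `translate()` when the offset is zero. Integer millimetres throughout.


translate([220, 220, 0]) cylinder(h = 2872, r = 220);


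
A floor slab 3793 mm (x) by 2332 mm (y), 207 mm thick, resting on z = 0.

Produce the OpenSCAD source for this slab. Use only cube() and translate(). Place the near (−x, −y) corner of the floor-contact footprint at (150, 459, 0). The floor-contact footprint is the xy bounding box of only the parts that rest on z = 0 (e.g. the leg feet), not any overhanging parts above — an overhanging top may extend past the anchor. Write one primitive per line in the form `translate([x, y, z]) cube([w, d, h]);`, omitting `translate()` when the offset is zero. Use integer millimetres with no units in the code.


translate([150, 459, 0]) cube([3793, 2332, 207]);


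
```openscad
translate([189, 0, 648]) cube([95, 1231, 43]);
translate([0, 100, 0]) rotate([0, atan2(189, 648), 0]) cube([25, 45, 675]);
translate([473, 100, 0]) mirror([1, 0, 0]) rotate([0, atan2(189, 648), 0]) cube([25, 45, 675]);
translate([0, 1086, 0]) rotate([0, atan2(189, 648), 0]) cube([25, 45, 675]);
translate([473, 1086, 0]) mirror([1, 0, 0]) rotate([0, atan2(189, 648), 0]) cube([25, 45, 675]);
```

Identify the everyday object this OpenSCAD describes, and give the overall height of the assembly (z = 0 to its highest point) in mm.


A sawhorse. The overall height is 691 mm.

A beam across two mirrored pairs of raked legs — a sawhorse. The beam's underside is at z = 648 (matching the legs' vertical rise in atan2(189, 648)) and the beam is 43 mm tall, so its top is at 648 + 43 = 691 mm. The raked legs top out at the beam's underside, so that is the highest point.


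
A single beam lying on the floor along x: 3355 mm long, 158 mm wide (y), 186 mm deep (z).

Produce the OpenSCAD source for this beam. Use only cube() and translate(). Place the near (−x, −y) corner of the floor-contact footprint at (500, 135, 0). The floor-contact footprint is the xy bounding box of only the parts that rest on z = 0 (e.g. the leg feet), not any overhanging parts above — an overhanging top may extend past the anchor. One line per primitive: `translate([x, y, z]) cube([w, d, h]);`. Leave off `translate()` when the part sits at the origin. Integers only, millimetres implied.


translate([500, 135, 0]) cube([3355, 158, 186]);


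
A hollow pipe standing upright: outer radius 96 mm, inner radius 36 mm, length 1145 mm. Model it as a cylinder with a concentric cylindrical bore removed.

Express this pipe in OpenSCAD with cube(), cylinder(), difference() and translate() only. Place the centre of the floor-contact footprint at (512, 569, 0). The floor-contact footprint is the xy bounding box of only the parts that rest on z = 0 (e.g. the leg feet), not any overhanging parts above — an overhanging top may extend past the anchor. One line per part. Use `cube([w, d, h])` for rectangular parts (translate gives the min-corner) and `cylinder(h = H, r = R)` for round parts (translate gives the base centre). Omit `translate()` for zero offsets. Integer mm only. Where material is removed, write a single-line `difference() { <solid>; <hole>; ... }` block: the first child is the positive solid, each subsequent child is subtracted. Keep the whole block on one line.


difference() { translate([512, 569, 0]) cylinder(h = 1145, r = 96); translate([512, 569, 0]) cylinder(h = 1145, r = 36); }


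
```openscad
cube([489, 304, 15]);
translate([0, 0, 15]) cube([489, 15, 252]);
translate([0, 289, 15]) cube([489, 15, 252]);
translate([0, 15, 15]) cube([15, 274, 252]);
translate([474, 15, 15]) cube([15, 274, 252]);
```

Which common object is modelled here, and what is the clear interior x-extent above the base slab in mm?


An open box. The internal width is 459 mm.

A 489×304 base slab with four walls standing on it — an open box. The base is 489 mm wide and the walls are 15 mm thick, so the internal width is 489 − 2 × 15 = 459 mm.


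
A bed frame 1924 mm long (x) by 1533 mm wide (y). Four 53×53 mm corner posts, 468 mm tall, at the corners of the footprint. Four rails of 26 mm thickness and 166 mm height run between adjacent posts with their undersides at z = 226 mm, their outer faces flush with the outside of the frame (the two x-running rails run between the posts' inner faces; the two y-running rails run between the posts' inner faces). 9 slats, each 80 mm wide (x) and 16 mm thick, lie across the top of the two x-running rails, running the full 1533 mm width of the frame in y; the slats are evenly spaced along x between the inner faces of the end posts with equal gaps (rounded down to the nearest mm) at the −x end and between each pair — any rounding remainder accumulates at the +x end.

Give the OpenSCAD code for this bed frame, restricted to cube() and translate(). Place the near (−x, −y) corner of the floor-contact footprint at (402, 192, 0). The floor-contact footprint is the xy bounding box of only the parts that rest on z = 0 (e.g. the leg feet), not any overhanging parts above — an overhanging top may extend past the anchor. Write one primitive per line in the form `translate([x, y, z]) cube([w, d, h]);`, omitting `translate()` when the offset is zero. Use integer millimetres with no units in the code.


translate([402, 192, 0]) cube([53, 53, 468]);
translate([402, 1672, 0]) cube([53, 53, 468]);
translate([2273, 192, 0]) cube([53, 53, 468]);
translate([2273, 1672, 0]) cube([53, 53, 468]);
translate([455, 192, 226]) cube([1818, 26, 166]);
translate([455, 1699, 226]) cube([1818, 26, 166]);
translate([402, 245, 226]) cube([26, 1427, 166]);
translate([2300, 245, 226]) cube([26, 1427, 166]);
translate([564, 192, 392]) cube([80, 1533, 16]);
translate([753, 192, 392]) cube([80, 1533, 16]);
translate([942, 192, 392]) cube([80, 1533, 16]);
translate([1131, 192, 392]) cube([80, 1533, 16]);
translate([1320, 192, 392]) cube([80, 1533, 16]);
translate([1509, 192, 392]) cube([80, 1533, 16]);
translate([1698, 192, 392]) cube([80, 1533, 16]);
translate([1887, 192, 392]) cube([80, 1533, 16]);
translate([2076, 192, 392]) cube([80, 1533, 16]);


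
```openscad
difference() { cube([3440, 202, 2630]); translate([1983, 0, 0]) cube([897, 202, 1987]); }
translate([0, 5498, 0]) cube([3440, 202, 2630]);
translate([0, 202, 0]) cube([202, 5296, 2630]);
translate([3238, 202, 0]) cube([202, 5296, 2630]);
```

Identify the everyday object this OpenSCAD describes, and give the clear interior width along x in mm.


A single room. The interior width is 3036 mm.

Four walls enclosing a rectangle with a door in the front wall — a room. Outside width 3440 minus two 202 mm walls gives 3036 mm.


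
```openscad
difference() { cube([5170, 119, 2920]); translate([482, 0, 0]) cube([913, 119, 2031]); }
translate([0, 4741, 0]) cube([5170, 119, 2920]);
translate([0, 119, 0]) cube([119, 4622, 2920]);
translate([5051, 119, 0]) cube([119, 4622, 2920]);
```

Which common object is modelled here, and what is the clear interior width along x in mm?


A single room. The interior width is 4932 mm.

Four walls enclosing a rectangle with a door in the front wall — a room. Outside width 5170 minus two 119 mm walls gives 4932 mm.


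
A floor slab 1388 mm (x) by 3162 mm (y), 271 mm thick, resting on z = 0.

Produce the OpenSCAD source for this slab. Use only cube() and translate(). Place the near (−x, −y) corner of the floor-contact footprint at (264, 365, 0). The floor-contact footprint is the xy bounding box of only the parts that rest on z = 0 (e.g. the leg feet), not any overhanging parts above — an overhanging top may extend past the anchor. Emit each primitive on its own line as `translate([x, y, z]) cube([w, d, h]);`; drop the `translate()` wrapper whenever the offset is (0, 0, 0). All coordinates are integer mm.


translate([264, 365, 0]) cube([1388, 3162, 271]);


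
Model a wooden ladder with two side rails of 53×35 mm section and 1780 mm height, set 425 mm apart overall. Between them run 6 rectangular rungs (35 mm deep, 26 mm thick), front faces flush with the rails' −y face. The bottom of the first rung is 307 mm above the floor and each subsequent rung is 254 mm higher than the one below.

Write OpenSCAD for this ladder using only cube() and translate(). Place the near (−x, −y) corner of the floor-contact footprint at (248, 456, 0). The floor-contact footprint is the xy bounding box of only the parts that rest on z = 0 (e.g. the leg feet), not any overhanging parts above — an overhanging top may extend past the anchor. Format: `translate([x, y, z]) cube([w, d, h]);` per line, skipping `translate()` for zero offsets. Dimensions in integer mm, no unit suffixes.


translate([248, 456, 0]) cube([53, 35, 1780]);
translate([620, 456, 0]) cube([53, 35, 1780]);
translate([301, 456, 307]) cube([319, 35, 26]);
translate([301, 456, 561]) cube([319, 35, 26]);
translate([301, 456, 815]) cube([319, 35, 26]);
translate([301, 456, 1069]) cube([319, 35, 26]);
translate([301, 456, 1323]) cube([319, 35, 26]);
translate([301, 456, 1577]) cube([319, 35, 26]);


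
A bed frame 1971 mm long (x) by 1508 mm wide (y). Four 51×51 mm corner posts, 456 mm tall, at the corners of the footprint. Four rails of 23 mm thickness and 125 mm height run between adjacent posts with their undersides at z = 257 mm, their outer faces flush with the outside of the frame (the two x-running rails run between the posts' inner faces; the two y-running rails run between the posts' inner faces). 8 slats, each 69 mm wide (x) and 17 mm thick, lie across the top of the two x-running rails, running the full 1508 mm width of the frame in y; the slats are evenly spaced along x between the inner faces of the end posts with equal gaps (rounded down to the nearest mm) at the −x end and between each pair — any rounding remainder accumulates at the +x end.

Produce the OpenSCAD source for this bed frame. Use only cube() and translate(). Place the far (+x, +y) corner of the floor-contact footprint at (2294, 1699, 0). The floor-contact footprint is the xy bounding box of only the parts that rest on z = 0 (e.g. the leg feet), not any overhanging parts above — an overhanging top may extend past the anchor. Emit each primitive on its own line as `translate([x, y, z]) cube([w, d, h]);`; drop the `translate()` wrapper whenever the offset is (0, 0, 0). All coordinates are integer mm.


translate([323, 191, 0]) cube([51, 51, 456]);
translate([323, 1648, 0]) cube([51, 51, 456]);
translate([2243, 191, 0]) cube([51, 51, 456]);
translate([2243, 1648, 0]) cube([51, 51, 456]);
translate([374, 191, 257]) cube([1869, 23, 125]);
translate([374, 1676, 257]) cube([1869, 23, 125]);
translate([323, 242, 257]) cube([23, 1406, 125]);
translate([2271, 242, 257]) cube([23, 1406, 125]);
translate([520, 191, 382]) cube([69, 1508, 17]);
translate([735, 191, 382]) cube([69, 1508, 17]);
translate([950, 191, 382]) cube([69, 1508, 17]);
translate([1165, 191, 382]) cube([69, 1508, 17]);
translate([1380, 191, 382]) cube([69, 1508, 17]);
translate([1595, 191, 382]) cube([69, 1508, 17]);
translate([1810, 191, 382]) cube([69, 1508, 17]);
translate([2025, 191, 382]) cube([69, 1508, 17]);


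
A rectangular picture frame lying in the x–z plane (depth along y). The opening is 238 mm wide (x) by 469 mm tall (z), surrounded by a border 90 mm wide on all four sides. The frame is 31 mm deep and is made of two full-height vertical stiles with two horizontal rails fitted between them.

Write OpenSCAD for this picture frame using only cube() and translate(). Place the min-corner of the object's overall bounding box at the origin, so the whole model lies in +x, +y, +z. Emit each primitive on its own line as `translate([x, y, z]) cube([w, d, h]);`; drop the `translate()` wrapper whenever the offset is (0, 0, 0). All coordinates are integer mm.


cube([90, 31, 649]);
translate([328, 0, 0]) cube([90, 31, 649]);
translate([90, 0, 0]) cube([238, 31, 90]);
translate([90, 0, 559]) cube([238, 31, 90]);


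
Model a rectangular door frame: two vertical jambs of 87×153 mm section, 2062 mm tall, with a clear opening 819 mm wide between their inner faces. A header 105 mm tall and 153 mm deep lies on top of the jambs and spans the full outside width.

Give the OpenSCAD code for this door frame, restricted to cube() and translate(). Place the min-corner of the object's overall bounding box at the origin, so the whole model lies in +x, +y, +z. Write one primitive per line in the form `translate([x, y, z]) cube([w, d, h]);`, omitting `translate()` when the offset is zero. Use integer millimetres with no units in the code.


cube([87, 153, 2062]);
translate([906, 0, 0]) cube([87, 153, 2062]);
translate([0, 0, 2062]) cube([993, 153, 105]);
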